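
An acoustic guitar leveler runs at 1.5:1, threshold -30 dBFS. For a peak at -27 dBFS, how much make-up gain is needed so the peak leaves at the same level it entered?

The peak compresses to -30 + 3/1.5 = -28 dBFS.
To reach -27 dBFS requires -27 − (-28) = 1 dB of make-up.

1 dB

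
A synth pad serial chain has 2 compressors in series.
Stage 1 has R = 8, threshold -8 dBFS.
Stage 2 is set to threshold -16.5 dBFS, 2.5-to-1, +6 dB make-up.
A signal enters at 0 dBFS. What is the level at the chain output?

-6.7 dBFS

Stage 1: 8 dB above -8 dBFS, reduced 8:1 to 1 dB above → -7 dBFS.
Stage 2: -7 dBFS is 9.5 dB over -16.5 dBFS; at 2.5:1 that becomes 3.8 dB over, giving -12.7 dBFS; +6 dB make-up → -6.7 dBFS.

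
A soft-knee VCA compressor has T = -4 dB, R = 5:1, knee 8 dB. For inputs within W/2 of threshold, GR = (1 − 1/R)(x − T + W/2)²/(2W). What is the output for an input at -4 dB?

-4.8 dB

x − T + W/2 = -4 − (-4) + 4 = 4.
GR = (1 − 1/5) × 4² / 16 = 0.8 × 16 / 16 = 0.8 dB.
Output = -4 − 0.8 = -4.8 dB.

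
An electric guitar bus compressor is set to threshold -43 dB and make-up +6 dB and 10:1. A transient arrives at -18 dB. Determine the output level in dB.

-34.5 dB

The input is 25 dB above the -43 dB threshold.
The 25 dB excess becomes 2.5 dB after 10:1 reduction.
Output = -43 + 2.5 = -40.5 dB; make-up adds 6 dB, giving -34.5 dB.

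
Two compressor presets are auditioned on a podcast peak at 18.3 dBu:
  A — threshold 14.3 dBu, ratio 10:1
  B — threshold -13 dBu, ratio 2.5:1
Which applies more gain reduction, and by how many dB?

A: 4 dB over, compressed to 0.4 dB over, so 3.6 dB of GR.
B: 31.3 dB over, compressed to 12.52 dB over, so 18.78 dB of GR.
B applies 15.18 dB more gain reduction.

B, by 15.18 dB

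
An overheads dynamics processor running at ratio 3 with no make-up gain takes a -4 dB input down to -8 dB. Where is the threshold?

Let T be the threshold. Output overshoot = (input overshoot)/R, so -8 − T = (-4 − T)/3.
3·(-8 − T) = -4 − T → 2·T = -24 − (-4) = -20.
T = -20/2 = -10 dB.

-10 dB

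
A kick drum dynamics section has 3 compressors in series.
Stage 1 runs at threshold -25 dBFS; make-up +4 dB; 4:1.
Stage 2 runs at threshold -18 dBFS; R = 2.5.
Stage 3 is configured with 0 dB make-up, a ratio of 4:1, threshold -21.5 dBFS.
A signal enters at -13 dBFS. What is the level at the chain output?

-20.625 dBFS

Stage 1: 12 dB above -25 dBFS, reduced 4:1 to 3 dB above → -22 dBFS; +4 dB make-up → -18 dBFS.
Stage 2: -18 dBFS ≤ -18 dBFS, so stage 2 doesn't engage; output -18 dBFS.
Stage 3: 3.5 dB above -21.5 dBFS, reduced 4:1 to 0.875 dB above → -20.625 dBFS.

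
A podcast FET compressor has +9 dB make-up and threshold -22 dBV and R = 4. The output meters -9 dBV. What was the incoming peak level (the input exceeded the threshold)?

Stripping the +9 dB make-up gives -18 dBV at the gain stage.
Post-compression overshoot = -18 − (-22) = 4 dB.
Before 4:1 compression the overshoot was 4 × 4 = 16 dB, so input = -22 + 16 = -6 dBV.

-6 dBV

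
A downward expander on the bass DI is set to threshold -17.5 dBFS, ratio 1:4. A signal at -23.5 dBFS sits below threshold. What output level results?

The input is 6 dB below the -17.5 dBFS threshold.
A 1:4 expander multiplies undershoot by 4: 6 × 4 = 24 dB below threshold.
Output = -17.5 − 24 = -41.5 dBFS.

-41.5 dBFS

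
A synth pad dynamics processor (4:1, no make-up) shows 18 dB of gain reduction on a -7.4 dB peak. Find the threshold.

Let T be the threshold. Output overshoot = (input overshoot)/R, so -25.4 − T = (-7.4 − T)/4.
4·(-25.4 − T) = -7.4 − T → 3·T = -101.6 − (-7.4) = -94.2.
T = -94.2/3 = -31.4 dB.

-31.4 dB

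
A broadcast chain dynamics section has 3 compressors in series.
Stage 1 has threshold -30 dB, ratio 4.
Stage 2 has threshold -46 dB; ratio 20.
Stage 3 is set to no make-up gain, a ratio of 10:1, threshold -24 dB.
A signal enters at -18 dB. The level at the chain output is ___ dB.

-45.05 dB

Stage 1: -18 dB is 12 dB over -30 dB; at 4:1 that becomes 3 dB over, giving -27 dB.
Stage 2: overshoot 19 dB → 19/20 = 0.95 dB → -45.05 dB.
Stage 3: -45.05 dB is at or below the -24 dB threshold — no compression; output -45.05 dB.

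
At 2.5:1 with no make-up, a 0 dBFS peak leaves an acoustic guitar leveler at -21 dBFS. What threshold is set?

-35 dBFS

Let T be the threshold. Output overshoot = (input overshoot)/R, so -21 − T = (0 − T)/2.5.
2.5·(-21 − T) = 0 − T → 1.5·T = -52.5 − 0 = -52.5.
T = -52.5/1.5 = -35 dBFS.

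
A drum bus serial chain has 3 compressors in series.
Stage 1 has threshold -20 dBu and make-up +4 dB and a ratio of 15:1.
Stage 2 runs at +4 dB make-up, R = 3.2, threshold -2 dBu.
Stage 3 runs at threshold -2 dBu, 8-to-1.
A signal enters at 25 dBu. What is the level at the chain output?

Stage 1: overshoot 45 dB → 45/15 = 3 dB → -17 dBu; +4 dB make-up → -13 dBu.
Stage 2: -13 dBu is at or below the -2 dBu threshold — no compression; make-up brings it to -9 dBu.
Stage 3: -9 dBu is at or below the -2 dBu threshold — no compression; output -9 dBu.

-9 dBu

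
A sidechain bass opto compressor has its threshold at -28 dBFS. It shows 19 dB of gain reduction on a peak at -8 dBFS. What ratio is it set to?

Input overshoot = -8 − (-28) = 20 dB.
Output overshoot = 20 − 19 = 1 dB.
Ratio = input overshoot / output overshoot = 20 / 1 = 20.

20:1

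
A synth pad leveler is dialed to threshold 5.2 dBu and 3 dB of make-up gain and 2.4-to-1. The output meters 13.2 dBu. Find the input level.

17.2 dBu

Before make-up, the level was 13.2 − 3 = 10.2 dBu.
That's 5 dB above the 5.2 dBu threshold.
Undo the ratio: input overshoot = 5 × 2.4 = 12 dB, giving input = 17.2 dBu.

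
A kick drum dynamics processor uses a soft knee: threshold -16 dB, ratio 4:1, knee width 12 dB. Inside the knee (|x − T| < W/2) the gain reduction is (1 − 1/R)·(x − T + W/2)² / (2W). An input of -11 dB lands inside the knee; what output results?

x − T + W/2 = -11 − (-16) + 6 = 11.
GR = (1 − 1/4) × 11² / 24 = 0.75 × 121 / 24 = 3.78125 dB.
Output = -11 − 3.78125 = -14.78125 dB.

-14.78125 dB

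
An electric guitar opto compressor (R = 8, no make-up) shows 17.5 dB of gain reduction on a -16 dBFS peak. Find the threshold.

-36 dBFS

Input is 20 dB above T (since output overshoot × R = input overshoot: (-33.5 − T)·8 = -16 − T gives T = -36 dBFS).
Check: -36 + (-16 − (-36))/8 = -36 + 2.5 = -33.5 dBFS. ✓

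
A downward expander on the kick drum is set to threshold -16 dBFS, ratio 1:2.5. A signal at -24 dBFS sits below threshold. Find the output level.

Below threshold, a 1:2.5 expander applies gain = (2.5−1)×(T − x) of attenuation.
(2.5−1) × 8 = 12 dB, so output = -24 − 12 = -36 dBFS.

-36 dBFS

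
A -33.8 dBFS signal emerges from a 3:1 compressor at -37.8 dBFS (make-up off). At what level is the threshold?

Input is 6 dB above T (since output overshoot × R = input overshoot: (-37.8 − T)·3 = -33.8 − T gives T = -39.8 dBFS).
Check: -39.8 + (-33.8 − (-39.8))/3 = -39.8 + 2 = -37.8 dBFS. ✓

-39.8 dBFS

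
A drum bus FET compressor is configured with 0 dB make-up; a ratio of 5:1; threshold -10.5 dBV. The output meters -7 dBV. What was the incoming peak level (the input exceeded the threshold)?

The compressed level sits -7 − (-10.5) = 3.5 dB over threshold.
Before 5:1 compression the overshoot was 3.5 × 5 = 17.5 dB, so input = -10.5 + 17.5 = 7 dBV.

7 dBV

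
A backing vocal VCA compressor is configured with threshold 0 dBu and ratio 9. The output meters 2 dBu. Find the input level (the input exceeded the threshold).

18 dBu

Post-compression overshoot = 2 − 0 = 2 dB.
Undo the ratio: input overshoot = 2 × 9 = 18 dB, giving input = 18 dBu.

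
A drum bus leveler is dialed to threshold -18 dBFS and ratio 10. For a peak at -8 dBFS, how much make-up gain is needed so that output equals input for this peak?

Without make-up, output = threshold + overshoot/10 = -18 + 1 = -17 dBFS.
Gap to target: 9 dB.

9 dB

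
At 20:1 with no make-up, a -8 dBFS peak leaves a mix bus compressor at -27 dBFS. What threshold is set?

Input is 20 dB above T (since output overshoot × R = input overshoot: (-27 − T)·20 = -8 − T gives T = -28 dBFS).
Check: -28 + (-8 − (-28))/20 = -28 + 1 = -27 dBFS. ✓

-28 dBFS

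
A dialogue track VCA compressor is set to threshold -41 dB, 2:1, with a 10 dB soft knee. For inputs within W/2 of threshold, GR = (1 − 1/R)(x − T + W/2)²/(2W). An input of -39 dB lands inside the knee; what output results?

-40.225 dB

x − T + W/2 = -39 − (-41) + 5 = 7.
GR = (1 − 1/2) × 7² / 20 = 0.5 × 49 / 20 = 1.225 dB.
Output = -39 − 1.225 = -40.225 dB.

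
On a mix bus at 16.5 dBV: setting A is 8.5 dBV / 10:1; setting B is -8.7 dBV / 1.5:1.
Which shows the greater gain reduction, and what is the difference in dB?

B, by 1.2 dB

A: overshoot 8 dB → output overshoot 0.8 dB → GR 7.2 dB.
B: overshoot 25.2 dB → output overshoot 16.8 dB → GR 8.4 dB.
B applies 1.2 dB more gain reduction.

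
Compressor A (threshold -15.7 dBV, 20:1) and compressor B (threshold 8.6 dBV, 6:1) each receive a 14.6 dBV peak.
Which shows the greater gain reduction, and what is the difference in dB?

A, by 23.785 dB

A: GR = 30.3 − 30.3/20 = 28.785 dB.
B: GR = 6 − 6/6 = 5 dB.
A reduces 23.785 dB more.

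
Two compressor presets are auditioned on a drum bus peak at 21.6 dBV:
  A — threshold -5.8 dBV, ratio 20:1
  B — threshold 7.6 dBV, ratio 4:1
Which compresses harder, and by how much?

A, by 15.53 dB

A: 27.4 dB over, compressed to 1.37 dB over, so 26.03 dB of GR.
B: 14 dB over, compressed to 3.5 dB over, so 10.5 dB of GR.
A reduces 15.53 dB more.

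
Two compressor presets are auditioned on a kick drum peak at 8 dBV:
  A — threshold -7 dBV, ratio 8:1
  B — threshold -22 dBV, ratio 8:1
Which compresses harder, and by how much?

B, by 13.125 dB

A: 15 dB over, compressed to 1.875 dB over, so 13.125 dB of GR.
B: 30 dB over, compressed to 3.75 dB over, so 26.25 dB of GR.
B reduces 13.125 dB more.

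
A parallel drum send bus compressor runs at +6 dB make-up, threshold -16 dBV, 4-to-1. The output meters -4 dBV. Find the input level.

8 dBV

Remove make-up: -4 − 6 = -10 dBV.
Post-compression overshoot = -10 − (-16) = 6 dB.
Before 4:1 compression the overshoot was 6 × 4 = 24 dB, so input = -16 + 24 = 8 dBV.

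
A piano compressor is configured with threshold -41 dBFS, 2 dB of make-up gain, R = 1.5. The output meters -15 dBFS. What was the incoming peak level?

Before make-up, the level was -15 − 2 = -17 dBFS.
The compressed level sits -17 − (-41) = 24 dB over threshold.
Before 1.5:1 compression the overshoot was 24 × 1.5 = 36 dB, so input = -41 + 36 = -5 dBFS.

-5 dBFS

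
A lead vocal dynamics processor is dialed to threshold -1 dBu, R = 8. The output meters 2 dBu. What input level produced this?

Post-compression overshoot = 2 − (-1) = 3 dB.
Before 8:1 compression the overshoot was 3 × 8 = 24 dB, so input = -1 + 24 = 23 dBu.

23 dBu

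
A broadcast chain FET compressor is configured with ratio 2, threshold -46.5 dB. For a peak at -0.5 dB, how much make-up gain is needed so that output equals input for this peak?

23 dB

The peak compresses to -46.5 + 46/2 = -23.5 dB.
To reach -0.5 dB requires -0.5 − (-23.5) = 23 dB of make-up.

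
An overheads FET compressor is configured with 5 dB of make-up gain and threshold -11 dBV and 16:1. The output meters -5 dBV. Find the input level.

Before make-up, the level was -5 − 5 = -10 dBV.
The compressed level sits -10 − (-11) = 1 dB over threshold.
Input overshoot = R × output overshoot = 16 dB → input = -11 + 16 = 5 dBV.

5 dBV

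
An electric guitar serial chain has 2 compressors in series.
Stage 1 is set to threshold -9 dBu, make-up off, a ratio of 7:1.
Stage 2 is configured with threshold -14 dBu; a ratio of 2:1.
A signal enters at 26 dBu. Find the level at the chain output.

-9 dBu

Stage 1: overshoot 35 dB → 35/7 = 5 dB → -4 dBu.
Stage 2: overshoot 10 dB → 10/2 = 5 dB → -9 dBu.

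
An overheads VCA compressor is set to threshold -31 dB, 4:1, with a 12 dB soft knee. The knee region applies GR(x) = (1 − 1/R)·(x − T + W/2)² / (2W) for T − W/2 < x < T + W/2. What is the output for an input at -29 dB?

x − T + W/2 = -29 − (-31) + 6 = 8.
GR = (1 − 1/4) × 8² / 24 = 0.75 × 64 / 24 = 2 dB.
Output = -29 − 2 = -31 dB.

-31 dB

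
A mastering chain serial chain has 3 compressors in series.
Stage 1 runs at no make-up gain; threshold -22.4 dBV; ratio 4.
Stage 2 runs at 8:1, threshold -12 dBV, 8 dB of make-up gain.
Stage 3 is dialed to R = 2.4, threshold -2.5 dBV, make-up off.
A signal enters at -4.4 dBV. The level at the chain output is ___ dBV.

-9.9 dBV

Stage 1: -4.4 dBV is 18 dB over -22.4 dBV; at 4:1 that becomes 4.5 dB over, giving -17.9 dBV.
Stage 2: -17.9 dBV is at or below the -12 dBV threshold — no compression; make-up brings it to -9.9 dBV.
Stage 3: -9.9 dBV is at or below the -2.5 dBV threshold — no compression; output -9.9 dBV.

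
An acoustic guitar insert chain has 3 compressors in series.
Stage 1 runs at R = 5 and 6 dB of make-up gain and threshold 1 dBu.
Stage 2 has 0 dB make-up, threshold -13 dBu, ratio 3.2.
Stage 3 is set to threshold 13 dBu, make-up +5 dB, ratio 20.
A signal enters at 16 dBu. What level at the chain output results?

-0.8125 dBu

Stage 1: overshoot 15 dB → 15/5 = 3 dB → 4 dBu; +6 dB make-up → 10 dBu.
Stage 2: overshoot 23 dB → 23/3.2 = 7.1875 dB → -5.8125 dBu.
Stage 3: -5.8125 dBu is at or below the 13 dBu threshold — no compression; make-up brings it to -0.8125 dBu.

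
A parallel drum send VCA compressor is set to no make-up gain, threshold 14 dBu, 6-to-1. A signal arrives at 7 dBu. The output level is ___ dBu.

7 dBu

7 dBu is 7 dB below the 14 dBu threshold, so no gain reduction is applied.
Output = input = 7 dBu.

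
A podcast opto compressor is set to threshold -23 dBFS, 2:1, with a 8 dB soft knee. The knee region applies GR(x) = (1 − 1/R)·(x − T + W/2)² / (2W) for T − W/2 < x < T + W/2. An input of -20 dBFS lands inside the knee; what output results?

-21.53125 dBFS

x − T + W/2 = -20 − (-23) + 4 = 7.
GR = (1 − 1/2) × 7² / 16 = 0.5 × 49 / 16 = 1.53125 dB.
Output = -20 − 1.53125 = -21.53125 dBFS.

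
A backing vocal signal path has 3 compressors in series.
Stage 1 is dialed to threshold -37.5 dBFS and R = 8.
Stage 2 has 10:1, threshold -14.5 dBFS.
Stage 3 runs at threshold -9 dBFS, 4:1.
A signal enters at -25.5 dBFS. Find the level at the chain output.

-36 dBFS

Stage 1: overshoot 12 dB → 12/8 = 1.5 dB → -36 dBFS.
Stage 2: -36 dBFS ≤ -14.5 dBFS, so stage 2 doesn't engage; output -36 dBFS.
Stage 3: -36 dBFS ≤ -9 dBFS, so stage 3 doesn't engage; output -36 dBFS.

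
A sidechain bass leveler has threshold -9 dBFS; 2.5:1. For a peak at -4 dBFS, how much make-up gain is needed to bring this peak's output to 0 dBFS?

Overshoot 5 dB → 5/2.5 = 2 dB after compression, so the compressed level is -9 + 2 = -7 dBFS.
Make-up = target − compressed = 0 − (-7) = 7 dB.

7 dB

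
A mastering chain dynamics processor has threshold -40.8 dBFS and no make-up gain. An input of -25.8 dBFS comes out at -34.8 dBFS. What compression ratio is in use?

Input overshoot = -25.8 − (-40.8) = 15 dB; output overshoot = -34.8 − (-40.8) = 6 dB.
Ratio = 15 / 6 = 2.5.

2.5:1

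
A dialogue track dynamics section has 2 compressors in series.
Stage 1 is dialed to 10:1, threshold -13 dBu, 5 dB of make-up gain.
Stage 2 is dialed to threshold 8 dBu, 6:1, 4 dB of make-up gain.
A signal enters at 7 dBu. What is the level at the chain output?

-2 dBu

Stage 1: 7 dBu is 20 dB over -13 dBu; at 10:1 that becomes 2 dB over, giving -11 dBu; +5 dB make-up → -6 dBu.
Stage 2: -6 dBu is at or below the 8 dBu threshold — no compression; make-up brings it to -2 dBu.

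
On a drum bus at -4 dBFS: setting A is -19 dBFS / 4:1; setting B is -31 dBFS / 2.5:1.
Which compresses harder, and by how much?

A: overshoot 15 dB → output overshoot 3.75 dB → GR 11.25 dB.
B: overshoot 27 dB → output overshoot 10.8 dB → GR 16.2 dB.
B reduces 4.95 dB more.

B, by 4.95 dB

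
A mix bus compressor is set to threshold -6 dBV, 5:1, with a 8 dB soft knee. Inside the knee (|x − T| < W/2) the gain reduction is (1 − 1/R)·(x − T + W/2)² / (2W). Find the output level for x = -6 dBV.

-6.8 dBV

x − T + W/2 = -6 − (-6) + 4 = 4.
GR = (1 − 1/5) × 4² / 16 = 0.8 × 16 / 16 = 0.8 dB.
Output = -6 − 0.8 = -6.8 dBV.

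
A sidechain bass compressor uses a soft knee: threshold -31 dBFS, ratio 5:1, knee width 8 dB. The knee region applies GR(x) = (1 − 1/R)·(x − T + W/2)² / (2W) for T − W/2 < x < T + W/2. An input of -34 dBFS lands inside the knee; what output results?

x − T + W/2 = -34 − (-31) + 4 = 1.
GR = (1 − 1/5) × 1² / 16 = 0.8 × 1 / 16 = 0.05 dB.
Output = -34 − 0.05 = -34.05 dBFS.

-34.05 dBFS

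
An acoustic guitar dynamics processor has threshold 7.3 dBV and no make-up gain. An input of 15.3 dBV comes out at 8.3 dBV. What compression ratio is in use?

Input overshoot = 15.3 − 7.3 = 8 dB; output overshoot = 8.3 − 7.3 = 1 dB.
Ratio = 8 / 1 = 8.

8:1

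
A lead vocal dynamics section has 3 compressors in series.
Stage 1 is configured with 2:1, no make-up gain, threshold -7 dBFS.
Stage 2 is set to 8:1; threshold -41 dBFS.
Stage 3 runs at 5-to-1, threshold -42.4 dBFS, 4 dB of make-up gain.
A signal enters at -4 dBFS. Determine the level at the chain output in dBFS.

-37.2325 dBFS

Stage 1: -4 dBFS is 3 dB over -7 dBFS; at 2:1 that becomes 1.5 dB over, giving -5.5 dBFS.
Stage 2: -5.5 dBFS is 35.5 dB over -41 dBFS; at 8:1 that becomes 4.4375 dB over, giving -36.5625 dBFS.
Stage 3: -36.5625 dBFS is 5.8375 dB over -42.4 dBFS; at 5:1 that becomes 1.1675 dB over, giving -41.2325 dBFS; +4 dB make-up → -37.2325 dBFS.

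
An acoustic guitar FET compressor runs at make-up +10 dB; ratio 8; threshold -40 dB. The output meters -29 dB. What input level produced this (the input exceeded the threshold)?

Before make-up, the level was -29 − 10 = -39 dB.
Post-compression overshoot = -39 − (-40) = 1 dB.
Before 8:1 compression the overshoot was 1 × 8 = 8 dB, so input = -40 + 8 = -32 dB.

-32 dB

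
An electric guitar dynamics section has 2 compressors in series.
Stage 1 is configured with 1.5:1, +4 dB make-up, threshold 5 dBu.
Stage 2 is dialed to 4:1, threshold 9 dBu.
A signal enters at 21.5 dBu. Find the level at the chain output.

11.75 dBu

Stage 1: 21.5 dBu is 16.5 dB over 5 dBu; at 1.5:1 that becomes 11 dB over, giving 16 dBu; +4 dB make-up → 20 dBu.
Stage 2: 20 dBu is 11 dB over 9 dBu; at 4:1 that becomes 2.75 dB over, giving 11.75 dBu.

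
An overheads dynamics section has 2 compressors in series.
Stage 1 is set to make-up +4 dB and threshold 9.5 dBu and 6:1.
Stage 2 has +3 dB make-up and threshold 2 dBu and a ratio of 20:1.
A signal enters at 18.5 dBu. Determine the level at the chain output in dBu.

5.65 dBu

Stage 1: overshoot 9 dB → 9/6 = 1.5 dB → 11 dBu; +4 dB make-up → 15 dBu.
Stage 2: overshoot 13 dB → 13/20 = 0.65 dB → 2.65 dBu; +3 dB make-up → 5.65 dBu.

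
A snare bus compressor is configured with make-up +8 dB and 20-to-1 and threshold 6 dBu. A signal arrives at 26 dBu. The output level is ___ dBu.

15 dBu

The input is 20 dB above the 6 dBu threshold.
20:1 compression reduces that to 20/20 = 1 dB over.
So the level is 6 + 1 = 7 dBu; make-up adds 8 dB, giving 15 dBu.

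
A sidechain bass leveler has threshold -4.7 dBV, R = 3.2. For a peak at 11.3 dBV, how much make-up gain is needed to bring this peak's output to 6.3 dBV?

The peak compresses to -4.7 + 16/3.2 = 0.3 dBV.
To reach 6.3 dBV requires 6.3 − 0.3 = 6 dB of make-up.

6 dB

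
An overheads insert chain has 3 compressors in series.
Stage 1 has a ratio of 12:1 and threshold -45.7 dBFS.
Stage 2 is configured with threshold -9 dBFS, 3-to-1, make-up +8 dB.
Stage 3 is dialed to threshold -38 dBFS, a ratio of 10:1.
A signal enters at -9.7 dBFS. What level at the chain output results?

-37.67 dBFS

Stage 1: -9.7 dBFS is 36 dB over -45.7 dBFS; at 12:1 that becomes 3 dB over, giving -42.7 dBFS.
Stage 2: -42.7 dBFS ≤ -9 dBFS, so stage 2 doesn't engage; make-up brings it to -34.7 dBFS.
Stage 3: overshoot 3.3 dB → 3.3/10 = 0.33 dB → -37.67 dBFS.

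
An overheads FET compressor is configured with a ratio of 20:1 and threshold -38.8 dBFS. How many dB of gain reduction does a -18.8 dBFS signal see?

19 dB

Overshoot = -18.8 − (-38.8) = 20 dB.
A 20:1 ratio leaves 1 dB of that excess.
Gain reduction = 20 − 1 = 19 dB.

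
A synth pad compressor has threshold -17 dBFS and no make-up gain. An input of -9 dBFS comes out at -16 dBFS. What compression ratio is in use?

Input overshoot = -9 − (-17) = 8 dB; output overshoot = -16 − (-17) = 1 dB.
Ratio = 8 / 1 = 8.

8:1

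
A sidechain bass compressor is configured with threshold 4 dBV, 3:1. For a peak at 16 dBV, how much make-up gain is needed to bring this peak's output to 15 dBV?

7 dB

The peak compresses to 4 + 12/3 = 8 dBV.
To reach 15 dBV requires 15 − 8 = 7 dB of make-up.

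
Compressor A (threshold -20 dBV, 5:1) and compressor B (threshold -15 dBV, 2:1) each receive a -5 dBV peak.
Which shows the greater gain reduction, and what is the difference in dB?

A: 15 dB over, compressed to 3 dB over, so 12 dB of GR.
B: 10 dB over, compressed to 5 dB over, so 5 dB of GR.
A reduces 7 dB more.

A, by 7 dB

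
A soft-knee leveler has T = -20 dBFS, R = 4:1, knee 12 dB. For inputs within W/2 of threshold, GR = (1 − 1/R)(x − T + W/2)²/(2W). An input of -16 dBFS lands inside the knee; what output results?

x − T + W/2 = -16 − (-20) + 6 = 10.
GR = (1 − 1/4) × 10² / 24 = 0.75 × 100 / 24 = 3.125 dB.
Output = -16 − 3.125 = -19.125 dBFS.

-19.125 dBFS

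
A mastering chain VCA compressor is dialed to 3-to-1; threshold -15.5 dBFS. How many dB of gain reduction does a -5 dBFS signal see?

Overshoot = -5 − (-15.5) = 10.5 dB.
At 3:1, output sits 10.5/3 = 3.5 dB above threshold.
Gain reduction = 10.5 − 3.5 = 7 dB.

7 dB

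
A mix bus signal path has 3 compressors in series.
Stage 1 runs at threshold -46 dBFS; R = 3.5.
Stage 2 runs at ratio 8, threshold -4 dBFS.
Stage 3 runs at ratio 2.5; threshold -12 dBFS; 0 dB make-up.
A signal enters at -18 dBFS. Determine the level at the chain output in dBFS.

Stage 1: -18 dBFS is 28 dB over -46 dBFS; at 3.5:1 that becomes 8 dB over, giving -38 dBFS.
Stage 2: below threshold (-38 ≤ -4); passes unchanged; output -38 dBFS.
Stage 3: -38 dBFS is at or below the -12 dBFS threshold — no compression; output -38 dBFS.

-38 dBFS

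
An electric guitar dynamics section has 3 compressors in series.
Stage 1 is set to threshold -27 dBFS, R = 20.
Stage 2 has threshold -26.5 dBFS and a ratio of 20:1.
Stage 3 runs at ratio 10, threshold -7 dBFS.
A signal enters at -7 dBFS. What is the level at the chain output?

Stage 1: -7 dBFS is 20 dB over -27 dBFS; at 20:1 that becomes 1 dB over, giving -26 dBFS.
Stage 2: -26 dBFS is 0.5 dB over -26.5 dBFS; at 20:1 that becomes 0.025 dB over, giving -26.475 dBFS.
Stage 3: below threshold (-26.475 ≤ -7); passes unchanged; output -26.475 dBFS.

-26.475 dBFS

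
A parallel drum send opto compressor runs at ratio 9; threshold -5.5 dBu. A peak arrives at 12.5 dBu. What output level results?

-3.5 dBu

Overshoot: 12.5 − (-5.5) = 18 dB.
The 18 dB excess becomes 2 dB after 9:1 reduction.
That puts the output at -3.5 dBu.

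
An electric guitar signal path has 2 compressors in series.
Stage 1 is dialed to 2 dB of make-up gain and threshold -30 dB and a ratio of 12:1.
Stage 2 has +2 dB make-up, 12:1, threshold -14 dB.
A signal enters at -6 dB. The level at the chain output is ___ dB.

Stage 1: overshoot 24 dB → 24/12 = 2 dB → -28 dB; +2 dB make-up → -26 dB.
Stage 2: -26 dB ≤ -14 dB, so stage 2 doesn't engage; make-up brings it to -24 dB.

-24 dB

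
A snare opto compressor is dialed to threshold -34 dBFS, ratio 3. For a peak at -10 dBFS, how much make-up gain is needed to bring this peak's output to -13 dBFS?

Without make-up, output = threshold + overshoot/3 = -34 + 8 = -26 dBFS.
Gap to target: 13 dB.

13 dB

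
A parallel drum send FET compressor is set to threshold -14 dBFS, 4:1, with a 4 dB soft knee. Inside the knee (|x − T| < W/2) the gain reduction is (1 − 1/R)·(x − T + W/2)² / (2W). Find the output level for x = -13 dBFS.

x − T + W/2 = -13 − (-14) + 2 = 3.
GR = (1 − 1/4) × 3² / 8 = 0.75 × 9 / 8 = 0.84375 dB.
Output = -13 − 0.84375 = -13.84375 dBFS.

-13.84375 dBFS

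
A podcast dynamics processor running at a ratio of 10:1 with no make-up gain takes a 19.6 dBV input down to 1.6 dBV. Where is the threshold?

Let T be the threshold. Output overshoot = (input overshoot)/R, so 1.6 − T = (19.6 − T)/10.
10·(1.6 − T) = 19.6 − T → 9·T = 16 − 19.6 = -3.6.
T = -3.6/9 = -0.4 dBV.

-0.4 dBV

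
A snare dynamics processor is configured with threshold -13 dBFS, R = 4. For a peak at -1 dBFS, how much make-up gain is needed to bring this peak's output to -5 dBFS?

5 dB

Overshoot 12 dB → 12/4 = 3 dB after compression, so the compressed level is -13 + 3 = -10 dBFS.
Make-up = target − compressed = -5 − (-10) = 5 dB.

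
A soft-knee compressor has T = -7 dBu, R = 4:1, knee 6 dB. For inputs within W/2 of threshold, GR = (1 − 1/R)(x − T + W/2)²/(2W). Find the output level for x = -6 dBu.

x − T + W/2 = -6 − (-7) + 3 = 4.
GR = (1 − 1/4) × 4² / 12 = 0.75 × 16 / 12 = 1 dB.
Output = -6 − 1 = -7 dBu.

-7 dBu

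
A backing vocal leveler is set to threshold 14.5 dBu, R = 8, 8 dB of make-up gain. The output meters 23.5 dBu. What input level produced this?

Stripping the +8 dB make-up gives 15.5 dBu at the gain stage.
That's 1 dB above the 14.5 dBu threshold.
Undo the ratio: input overshoot = 1 × 8 = 8 dB, giving input = 22.5 dBu.

22.5 dBu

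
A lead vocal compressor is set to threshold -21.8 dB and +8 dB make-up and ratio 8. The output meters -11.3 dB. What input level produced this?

Before make-up, the level was -11.3 − 8 = -19.3 dB.
That's 2.5 dB above the -21.8 dB threshold.
Before 8:1 compression the overshoot was 2.5 × 8 = 20 dB, so input = -21.8 + 20 = -1.8 dB.

-1.8 dB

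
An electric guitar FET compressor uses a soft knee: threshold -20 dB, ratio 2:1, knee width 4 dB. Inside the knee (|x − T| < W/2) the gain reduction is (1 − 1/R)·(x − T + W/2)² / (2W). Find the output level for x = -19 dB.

-19.5625 dB

x − T + W/2 = -19 − (-20) + 2 = 3.
GR = (1 − 1/2) × 3² / 8 = 0.5 × 9 / 8 = 0.5625 dB.
Output = -19 − 0.5625 = -19.5625 dB.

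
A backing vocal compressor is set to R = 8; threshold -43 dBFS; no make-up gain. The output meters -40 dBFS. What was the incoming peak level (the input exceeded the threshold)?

Post-compression overshoot = -40 − (-43) = 3 dB.
Undo the ratio: input overshoot = 3 × 8 = 24 dB, giving input = -19 dBFS.

-19 dBFS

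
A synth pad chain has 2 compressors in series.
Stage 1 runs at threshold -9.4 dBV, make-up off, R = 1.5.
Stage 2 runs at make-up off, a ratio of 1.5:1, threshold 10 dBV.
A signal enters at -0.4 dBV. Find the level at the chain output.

-3.4 dBV

Stage 1: -0.4 dBV is 9 dB over -9.4 dBV; at 1.5:1 that becomes 6 dB over, giving -3.4 dBV.
Stage 2: -3.4 dBV ≤ 10 dBV, so stage 2 doesn't engage; output -3.4 dBV.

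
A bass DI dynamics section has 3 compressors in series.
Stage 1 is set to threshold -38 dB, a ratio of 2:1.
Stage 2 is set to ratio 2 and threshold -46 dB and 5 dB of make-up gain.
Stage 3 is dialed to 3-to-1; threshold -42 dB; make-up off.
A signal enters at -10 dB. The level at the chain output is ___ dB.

Stage 1: 28 dB above -38 dB, reduced 2:1 to 14 dB above → -24 dB.
Stage 2: 22 dB above -46 dB, reduced 2:1 to 11 dB above → -35 dB; +5 dB make-up → -30 dB.
Stage 3: 12 dB above -42 dB, reduced 3:1 to 4 dB above → -38 dB.

-38 dB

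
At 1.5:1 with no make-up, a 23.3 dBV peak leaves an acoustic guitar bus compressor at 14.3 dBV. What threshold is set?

-3.7 dBV

Input is 27 dB above T (since output overshoot × R = input overshoot: (14.3 − T)·1.5 = 23.3 − T gives T = -3.7 dBV).
Check: -3.7 + (23.3 − (-3.7))/1.5 = -3.7 + 18 = 14.3 dBV. ✓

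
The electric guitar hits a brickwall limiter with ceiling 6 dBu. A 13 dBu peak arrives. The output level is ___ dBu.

A brickwall limiter is an ∞:1 compressor: any input above the ceiling is clamped to 6 dBu.

6 dBu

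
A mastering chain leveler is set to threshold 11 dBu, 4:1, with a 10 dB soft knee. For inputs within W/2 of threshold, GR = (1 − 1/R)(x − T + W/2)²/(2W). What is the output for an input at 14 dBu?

11.6 dBu

x − T + W/2 = 14 − 11 + 5 = 8.
GR = (1 − 1/4) × 8² / 20 = 0.75 × 64 / 20 = 2.4 dB.
Output = 14 − 2.4 = 11.6 dBu.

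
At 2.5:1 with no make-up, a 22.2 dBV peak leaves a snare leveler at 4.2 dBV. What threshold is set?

Input is 30 dB above T (since output overshoot × R = input overshoot: (4.2 − T)·2.5 = 22.2 − T gives T = -7.8 dBV).
Check: -7.8 + (22.2 − (-7.8))/2.5 = -7.8 + 12 = 4.2 dBV. ✓

-7.8 dBV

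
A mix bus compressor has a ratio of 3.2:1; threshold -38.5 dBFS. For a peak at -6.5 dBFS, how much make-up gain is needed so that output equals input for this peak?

22 dB

The peak compresses to -38.5 + 32/3.2 = -28.5 dBFS.
To reach -6.5 dBFS requires -6.5 − (-28.5) = 22 dB of make-up.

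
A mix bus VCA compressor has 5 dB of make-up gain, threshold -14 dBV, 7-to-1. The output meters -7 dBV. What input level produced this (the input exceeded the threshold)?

Remove make-up: -7 − 5 = -12 dBV.
That's 2 dB above the -14 dBV threshold.
Input overshoot = R × output overshoot = 14 dB → input = -14 + 14 = 0 dBV.

0 dBV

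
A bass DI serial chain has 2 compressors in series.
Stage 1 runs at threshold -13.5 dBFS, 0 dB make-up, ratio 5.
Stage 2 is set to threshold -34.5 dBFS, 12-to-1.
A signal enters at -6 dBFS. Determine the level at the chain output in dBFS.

Stage 1: 7.5 dB above -13.5 dBFS, reduced 5:1 to 1.5 dB above → -12 dBFS.
Stage 2: overshoot 22.5 dB → 22.5/12 = 1.875 dB → -32.625 dBFS.

-32.625 dBFS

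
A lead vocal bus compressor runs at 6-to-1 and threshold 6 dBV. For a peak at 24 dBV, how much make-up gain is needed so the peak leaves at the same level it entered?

15 dB

Without make-up, output = threshold + overshoot/6 = 6 + 3 = 9 dBV.
Gap to target: 15 dB.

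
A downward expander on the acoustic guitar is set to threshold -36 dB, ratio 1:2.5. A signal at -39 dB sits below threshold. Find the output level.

Undershoot = (-36) − (-39) = 3 dB.
At 1:2.5, that expands to 7.5 dB under threshold.
Output = -36 − 7.5 = -43.5 dB.

-43.5 dB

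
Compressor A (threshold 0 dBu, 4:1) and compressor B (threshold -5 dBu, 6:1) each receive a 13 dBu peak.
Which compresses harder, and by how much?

A: GR = 13 − 13/4 = 9.75 dB.
B: GR = 18 − 18/6 = 15 dB.
B reduces 5.25 dB more.

B, by 5.25 dB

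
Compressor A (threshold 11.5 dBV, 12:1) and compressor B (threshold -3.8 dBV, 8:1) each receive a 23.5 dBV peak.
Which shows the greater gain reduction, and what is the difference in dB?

B, by 12.8875 dB

A: GR = 12 − 12/12 = 11 dB.
B: GR = 27.3 − 27.3/8 = 23.8875 dB.
B reduces 12.8875 dB more.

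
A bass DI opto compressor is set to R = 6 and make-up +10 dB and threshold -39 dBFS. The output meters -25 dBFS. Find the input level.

-15 dBFS

Before make-up, the level was -25 − 10 = -35 dBFS.
The compressed level sits -35 − (-39) = 4 dB over threshold.
Before 6:1 compression the overshoot was 4 × 6 = 24 dB, so input = -39 + 24 = -15 dBFS.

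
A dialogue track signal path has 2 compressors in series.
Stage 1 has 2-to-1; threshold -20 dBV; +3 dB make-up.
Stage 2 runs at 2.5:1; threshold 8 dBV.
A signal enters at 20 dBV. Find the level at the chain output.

Stage 1: overshoot 40 dB → 40/2 = 20 dB → 0 dBV; +3 dB make-up → 3 dBV.
Stage 2: 3 dBV ≤ 8 dBV, so stage 2 doesn't engage; output 3 dBV.

3 dBV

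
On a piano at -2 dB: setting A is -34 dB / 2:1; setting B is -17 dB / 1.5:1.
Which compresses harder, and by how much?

A: overshoot 32 dB → output overshoot 16 dB → GR 16 dB.
B: overshoot 15 dB → output overshoot 10 dB → GR 5 dB.
A reduces 11 dB more.

A, by 11 dB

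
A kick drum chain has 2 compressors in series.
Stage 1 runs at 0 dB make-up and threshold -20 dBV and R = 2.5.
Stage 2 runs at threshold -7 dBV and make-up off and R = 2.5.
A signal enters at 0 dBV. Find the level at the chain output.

-12 dBV

Stage 1: overshoot 20 dB → 20/2.5 = 8 dB → -12 dBV.
Stage 2: -12 dBV is at or below the -7 dBV threshold — no compression; output -12 dBV.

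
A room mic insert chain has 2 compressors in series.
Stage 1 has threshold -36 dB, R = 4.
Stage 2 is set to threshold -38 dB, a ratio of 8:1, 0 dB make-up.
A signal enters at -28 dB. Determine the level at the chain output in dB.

Stage 1: -28 dB is 8 dB over -36 dB; at 4:1 that becomes 2 dB over, giving -34 dB.
Stage 2: 4 dB above -38 dB, reduced 8:1 to 0.5 dB above → -37.5 dB.

-37.5 dB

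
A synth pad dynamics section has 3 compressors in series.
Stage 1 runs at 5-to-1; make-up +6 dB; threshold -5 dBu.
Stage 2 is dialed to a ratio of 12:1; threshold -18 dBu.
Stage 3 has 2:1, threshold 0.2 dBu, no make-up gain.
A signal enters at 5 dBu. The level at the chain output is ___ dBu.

Stage 1: 5 dBu is 10 dB over -5 dBu; at 5:1 that becomes 2 dB over, giving -3 dBu; +6 dB make-up → 3 dBu.
Stage 2: 3 dBu is 21 dB over -18 dBu; at 12:1 that becomes 1.75 dB over, giving -16.25 dBu.
Stage 3: below threshold (-16.25 ≤ 0.2); passes unchanged; output -16.25 dBu.

-16.25 dBu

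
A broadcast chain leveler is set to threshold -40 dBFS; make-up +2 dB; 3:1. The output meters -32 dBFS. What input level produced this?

Stripping the +2 dB make-up gives -34 dBFS at the gain stage.
Post-compression overshoot = -34 − (-40) = 6 dB.
Before 3:1 compression the overshoot was 6 × 3 = 18 dB, so input = -40 + 18 = -22 dBFS.

-22 dBFS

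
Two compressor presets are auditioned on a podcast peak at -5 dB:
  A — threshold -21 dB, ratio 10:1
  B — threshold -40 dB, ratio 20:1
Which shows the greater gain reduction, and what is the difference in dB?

A: overshoot 16 dB → output overshoot 1.6 dB → GR 14.4 dB.
B: overshoot 35 dB → output overshoot 1.75 dB → GR 33.25 dB.
B applies 18.85 dB more gain reduction.

B, by 18.85 dB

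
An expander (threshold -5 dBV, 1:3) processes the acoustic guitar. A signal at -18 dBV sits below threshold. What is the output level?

The input is 13 dB below the -5 dBV threshold.
A 1:3 expander multiplies undershoot by 3: 13 × 3 = 39 dB below threshold.
Output = -5 − 39 = -44 dBV.

-44 dBV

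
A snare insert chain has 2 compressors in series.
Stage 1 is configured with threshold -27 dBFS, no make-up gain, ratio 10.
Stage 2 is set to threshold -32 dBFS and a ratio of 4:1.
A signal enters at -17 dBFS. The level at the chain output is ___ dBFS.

Stage 1: overshoot 10 dB → 10/10 = 1 dB → -26 dBFS.
Stage 2: overshoot 6 dB → 6/4 = 1.5 dB → -30.5 dBFS.

-30.5 dBFS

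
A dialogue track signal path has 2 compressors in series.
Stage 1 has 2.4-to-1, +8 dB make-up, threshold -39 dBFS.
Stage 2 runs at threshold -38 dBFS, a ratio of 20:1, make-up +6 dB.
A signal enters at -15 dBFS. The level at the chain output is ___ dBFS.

Stage 1: -15 dBFS is 24 dB over -39 dBFS; at 2.4:1 that becomes 10 dB over, giving -29 dBFS; +8 dB make-up → -21 dBFS.
Stage 2: overshoot 17 dB → 17/20 = 0.85 dB → -37.15 dBFS; +6 dB make-up → -31.15 dBFS.

-31.15 dBFS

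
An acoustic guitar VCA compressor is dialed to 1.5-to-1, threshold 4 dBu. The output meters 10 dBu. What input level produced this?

13 dBu

Post-compression overshoot = 10 − 4 = 6 dB.
Undo the ratio: input overshoot = 6 × 1.5 = 9 dB, giving input = 13 dBu.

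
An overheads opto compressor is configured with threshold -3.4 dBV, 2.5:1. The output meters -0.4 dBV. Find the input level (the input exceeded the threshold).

4.1 dBV

The compressed level sits -0.4 − (-3.4) = 3 dB over threshold.
Undo the ratio: input overshoot = 3 × 2.5 = 7.5 dB, giving input = 4.1 dBV.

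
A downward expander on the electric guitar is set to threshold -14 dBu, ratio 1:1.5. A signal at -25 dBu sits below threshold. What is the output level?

-30.5 dBu

Undershoot = (-14) − (-25) = 11 dB.
At 1:1.5, that expands to 16.5 dB under threshold.
Output = -14 − 16.5 = -30.5 dBu.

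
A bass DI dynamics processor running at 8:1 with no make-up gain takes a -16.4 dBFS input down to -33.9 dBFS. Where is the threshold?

Let T be the threshold. Output overshoot = (input overshoot)/R, so -33.9 − T = (-16.4 − T)/8.
8·(-33.9 − T) = -16.4 − T → 7·T = -271.2 − (-16.4) = -254.8.
T = -254.8/7 = -36.4 dBFS.

-36.4 dBFS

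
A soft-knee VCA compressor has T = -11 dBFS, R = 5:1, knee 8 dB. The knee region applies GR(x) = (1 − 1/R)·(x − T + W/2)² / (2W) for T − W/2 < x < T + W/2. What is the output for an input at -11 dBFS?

x − T + W/2 = -11 − (-11) + 4 = 4.
GR = (1 − 1/5) × 4² / 16 = 0.8 × 16 / 16 = 0.8 dB.
Output = -11 − 0.8 = -11.8 dBFS.

-11.8 dBFS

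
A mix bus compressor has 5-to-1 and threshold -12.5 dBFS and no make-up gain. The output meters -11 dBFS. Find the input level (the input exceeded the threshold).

-5 dBFS

That's 1.5 dB above the -12.5 dBFS threshold.
Input overshoot = R × output overshoot = 7.5 dB → input = -12.5 + 7.5 = -5 dBFS.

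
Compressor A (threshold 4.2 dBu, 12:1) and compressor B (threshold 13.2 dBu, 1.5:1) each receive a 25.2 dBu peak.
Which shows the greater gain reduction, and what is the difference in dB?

A: GR = 21 − 21/12 = 19.25 dB.
B: GR = 12 − 12/1.5 = 4 dB.
A applies 15.25 dB more gain reduction.

A, by 15.25 dB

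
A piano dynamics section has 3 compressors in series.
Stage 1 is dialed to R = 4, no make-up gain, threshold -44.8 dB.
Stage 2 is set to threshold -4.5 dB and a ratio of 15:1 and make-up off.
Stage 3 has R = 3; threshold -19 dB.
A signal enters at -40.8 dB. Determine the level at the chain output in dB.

Stage 1: overshoot 4 dB → 4/4 = 1 dB → -43.8 dB.
Stage 2: below threshold (-43.8 ≤ -4.5); passes unchanged; output -43.8 dB.
Stage 3: -43.8 dB ≤ -19 dB, so stage 3 doesn't engage; output -43.8 dB.

-43.8 dB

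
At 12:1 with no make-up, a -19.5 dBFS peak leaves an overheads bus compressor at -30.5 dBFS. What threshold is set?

-31.5 dBFS

Gain reduction = -19.5 − (-30.5) = 11 dB; output overshoot = GR / (R − 1) = 11 / 11 = 1 dB.
Threshold = output − output overshoot = -30.5 − 1 = -31.5 dBFS.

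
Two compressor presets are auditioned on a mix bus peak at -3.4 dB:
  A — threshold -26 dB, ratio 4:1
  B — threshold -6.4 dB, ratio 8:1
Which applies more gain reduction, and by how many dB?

A, by 14.325 dB

A: GR = 22.6 − 22.6/4 = 16.95 dB.
B: GR = 3 − 3/8 = 2.625 dB.
Difference: 14.325 dB in favour of A.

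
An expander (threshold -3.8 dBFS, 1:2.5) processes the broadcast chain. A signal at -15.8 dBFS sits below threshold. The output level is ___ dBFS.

Undershoot = (-3.8) − (-15.8) = 12 dB.
At 1:2.5, that expands to 30 dB under threshold.
Output = -3.8 − 30 = -33.8 dBFS.

-33.8 dBFS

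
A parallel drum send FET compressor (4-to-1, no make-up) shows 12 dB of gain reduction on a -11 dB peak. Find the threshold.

Input is 16 dB above T (since output overshoot × R = input overshoot: (-23 − T)·4 = -11 − T gives T = -27 dB).
Check: -27 + (-11 − (-27))/4 = -27 + 4 = -23 dB. ✓

-27 dB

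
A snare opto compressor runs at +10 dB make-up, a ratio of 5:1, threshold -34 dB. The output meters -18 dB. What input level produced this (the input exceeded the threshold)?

Before make-up, the level was -18 − 10 = -28 dB.
The compressed level sits -28 − (-34) = 6 dB over threshold.
Undo the ratio: input overshoot = 6 × 5 = 30 dB, giving input = -4 dB.

-4 dB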